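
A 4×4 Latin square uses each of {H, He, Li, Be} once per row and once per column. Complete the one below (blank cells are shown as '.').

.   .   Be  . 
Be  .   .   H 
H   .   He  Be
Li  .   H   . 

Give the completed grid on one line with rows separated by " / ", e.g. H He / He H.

He H Be Li / Be He Li H / H Li He Be / Li Be H He

Cell (r1,c1): row 1 has {Be}; column 1 has {H,Li,Be} → He.
Cell (r1,c4): row 1 has {He,Be}; column 4 has {H,Be} → Li.
Cell (r2,c3): row 2 has {H,Be}; column 3 has {H,He,Be} → Li.
Cell (r3,c2): row 3 has {H,He,Be}; column 2 is empty so far → Li.
Cell (r4,c4): row 4 has {H,Li}; column 4 has {H,Li,Be} → He.
Cell (r1,c2): row 1 has {He,Li,Be}; column 2 has {Li} → H.
Cell (r2,c2): row 2 has {H,Li,Be}; column 2 has {H,Li} → He.
Cell (r4,c2): row 4 has {H,He,Li}; column 2 has {H,He,Li} → Be.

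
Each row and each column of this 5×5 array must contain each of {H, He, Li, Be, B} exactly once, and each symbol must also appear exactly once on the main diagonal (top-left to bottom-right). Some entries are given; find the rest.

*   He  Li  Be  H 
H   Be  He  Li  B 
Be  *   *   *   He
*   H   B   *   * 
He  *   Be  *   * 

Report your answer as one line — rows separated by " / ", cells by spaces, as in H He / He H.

B He Li Be H / H Be He Li B / Be Li H B He / Li H B He Be / He B Be H Li

At row 1, column 1: row 1 has {H,He,Li,Be}; column 1 has {H,He,Be}; the diagonal has {Be}; that leaves B.
At row 3, column 3: row 3 has {He,Be}; column 3 has {He,Li,Be,B}; the diagonal has {Be,B}; that leaves H.
At row 3, column 4: row 3 has {H,He,Be}; column 4 has {Li,Be}; that leaves B.
At row 4, column 1: row 4 has {H,B}; column 1 has {H,He,Be,B}; that leaves Li.
At row 4, column 4: row 4 has {H,Li,B}; column 4 has {Li,Be,B}; the diagonal has {H,Be,B}; that leaves He.
At row 4, column 5: row 4 has {H,He,Li,B}; column 5 has {H,He,B}; that leaves Be.
At row 5, column 4: row 5 has {He,Be}; column 4 has {He,Li,Be,B}; that leaves H.
At row 5, column 5: row 5 has {H,He,Be}; column 5 has {H,He,Be,B}; the diagonal has {H,He,Be,B}; that leaves Li.
At row 3, column 2: row 3 has {H,He,Be,B}; column 2 has {H,He,Be}; that leaves Li.
At row 5, column 2: row 5 has {H,He,Li,Be}; column 2 has {H,He,Li,Be}; that leaves B.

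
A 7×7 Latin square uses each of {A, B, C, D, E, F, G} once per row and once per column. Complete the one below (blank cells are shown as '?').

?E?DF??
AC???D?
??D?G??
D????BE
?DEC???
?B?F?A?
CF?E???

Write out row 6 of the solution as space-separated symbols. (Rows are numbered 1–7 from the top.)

E B C F D A G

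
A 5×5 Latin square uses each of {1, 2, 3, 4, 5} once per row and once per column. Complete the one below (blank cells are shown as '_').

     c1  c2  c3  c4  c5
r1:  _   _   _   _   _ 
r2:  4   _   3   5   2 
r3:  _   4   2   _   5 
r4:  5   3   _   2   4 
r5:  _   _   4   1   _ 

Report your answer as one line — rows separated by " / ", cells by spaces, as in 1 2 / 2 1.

3 2 5 4 1 / 4 1 3 5 2 / 1 4 2 3 5 / 5 3 1 2 4 / 2 5 4 1 3

(r2,c2): row 2 has {2,3,4,5}; column 2 has {3,4}, so it must be 1.
(r3,c4): row 3 has {2,4,5}; column 4 has {1,2,5}, so it must be 3.
(r4,c3): row 4 has {2,3,4,5}; column 3 has {2,3,4}, so it must be 1.
(r5,c5): row 5 has {1,4}; column 5 has {2,4,5}, so it must be 3.
(r1,c3): row 1 is empty so far; column 3 has {1,2,3,4}, so it must be 5.
(r1,c4): row 1 has {5}; column 4 has {1,2,3,5}, so it must be 4.
(r1,c5): row 1 has {4,5}; column 5 has {2,3,4,5}, so it must be 1.
(r3,c1): row 3 has {2,3,4,5}; column 1 has {4,5}, so it must be 1.
(r5,c1): row 5 has {1,3,4}; column 1 has {1,4,5}, so it must be 2.
(r5,c2): row 5 has {1,2,3,4}; column 2 has {1,3,4}, so it must be 5.
(r1,c1): row 1 has {1,4,5}; column 1 has {1,2,4,5}, so it must be 3.
(r1,c2): row 1 has {1,3,4,5}; column 2 has {1,3,4,5}, so it must be 2.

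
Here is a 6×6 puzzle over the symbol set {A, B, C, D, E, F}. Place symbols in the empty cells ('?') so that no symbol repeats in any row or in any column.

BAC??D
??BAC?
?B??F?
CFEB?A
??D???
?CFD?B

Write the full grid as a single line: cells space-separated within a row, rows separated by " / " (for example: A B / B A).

row 1 has {A,B,C,D}; column 5 has {C,F} — only E is left for (r1,c5).
row 3 has {B,F}; column 3 has {B,C,D,E,F} — only A is left for (r3,c3).
row 4 has {A,B,C,E,F}; column 5 has {C,E,F} — only D is left for (r4,c5).
row 5 has {D}; column 2 has {A,B,C,F} — only E is left for (r5,c2).
row 6 has {B,C,D,F}; column 5 has {C,D,E,F} — only A is left for (r6,c5).
row 1 has {A,B,C,D,E}; column 4 has {A,B,D} — only F is left for (r1,c4).
row 2 has {A,B,C}; column 2 has {A,B,C,E,F} — only D is left for (r2,c2).
row 5 has {D,E}; column 4 has {A,B,D,F} — only C is left for (r5,c4).
row 5 has {C,D,E}; column 5 has {A,C,D,E,F} — only B is left for (r5,c5).
row 5 has {B,C,D,E}; column 6 has {A,B,D} — only F is left for (r5,c6).
row 6 has {A,B,C,D,F}; column 1 has {B,C} — only E is left for (r6,c1).
row 2 has {A,B,C,D}; column 1 has {B,C,E} — only F is left for (r2,c1).
row 2 has {A,B,C,D,F}; column 6 has {A,B,D,F} — only E is left for (r2,c6).
row 3 has {A,B,F}; column 1 has {B,C,E,F} — only D is left for (r3,c1).
row 3 has {A,B,D,F}; column 4 has {A,B,C,D,F} — only E is left for (r3,c4).
row 3 has {A,B,D,E,F}; column 6 has {A,B,D,E,F} — only C is left for (r3,c6).
row 5 has {B,C,D,E,F}; column 1 has {B,C,D,E,F} — only A is left for (r5,c1).

B A C F E D / F D B A C E / D B A E F C / C F E B D A / A E D C B F / E C F D A B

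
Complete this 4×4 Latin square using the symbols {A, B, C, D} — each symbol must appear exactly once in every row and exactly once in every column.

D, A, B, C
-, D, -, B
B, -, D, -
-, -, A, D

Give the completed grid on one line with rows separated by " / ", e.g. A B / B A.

D A B C / A D C B / B C D A / C B A D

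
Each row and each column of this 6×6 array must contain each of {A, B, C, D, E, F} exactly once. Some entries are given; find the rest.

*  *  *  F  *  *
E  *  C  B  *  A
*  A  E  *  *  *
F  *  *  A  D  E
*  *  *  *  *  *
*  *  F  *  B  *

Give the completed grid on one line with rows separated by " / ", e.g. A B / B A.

D B A F E C / E D C B F A / B A E D C F / F C B A D E / C F D E A B / A E F C B D

At row 2, column 5: row 2 has {A,B,C,E}; column 5 has {B,D}; that leaves F.
At row 3, column 5: row 3 has {A,E}; column 5 has {B,D,F}; that leaves C.
At row 4, column 3: row 4 has {A,D,E,F}; column 3 has {C,E,F}; that leaves B.
At row 2, column 2: row 2 has {A,B,C,E,F}; column 2 has {A}; that leaves D.
At row 3, column 4: row 3 has {A,C,E}; column 4 has {A,B,F}; that leaves D.
At row 4, column 2: row 4 has {A,B,D,E,F}; column 2 has {A,D}; that leaves C.
At row 6, column 2: row 6 has {B,F}; column 2 has {A,C,D}; that leaves E.
At row 6, column 4: row 6 has {B,E,F}; column 4 has {A,B,D,F}; that leaves C.
At row 6, column 6: row 6 has {B,C,E,F}; column 6 has {A,E}; that leaves D.
At row 1, column 2: row 1 has {F}; column 2 has {A,C,D,E}; that leaves B.
At row 1, column 6: row 1 has {B,F}; column 6 has {A,D,E}; that leaves C.
At row 3, column 1: row 3 has {A,C,D,E}; column 1 has {E,F}; that leaves B.
At row 3, column 6: row 3 has {A,B,C,D,E}; column 6 has {A,C,D,E}; that leaves F.
At row 5, column 2: row 5 is empty so far; column 2 has {A,B,C,D,E}; that leaves F.
At row 5, column 4: row 5 has {F}; column 4 has {A,B,C,D,F}; that leaves E.
At row 5, column 5: row 5 has {E,F}; column 5 has {B,C,D,F}; that leaves A.
At row 5, column 6: row 5 has {A,E,F}; column 6 has {A,C,D,E,F}; that leaves B.
At row 6, column 1: row 6 has {B,C,D,E,F}; column 1 has {B,E,F}; that leaves A.
At row 1, column 1: row 1 has {B,C,F}; column 1 has {A,B,E,F}; that leaves D.
At row 1, column 3: row 1 has {B,C,D,F}; column 3 has {B,C,E,F}; that leaves A.
At row 1, column 5: row 1 has {A,B,C,D,F}; column 5 has {A,B,C,D,F}; that leaves E.
At row 5, column 1: row 5 has {A,B,E,F}; column 1 has {A,B,D,E,F}; that leaves C.
At row 5, column 3: row 5 has {A,B,C,E,F}; column 3 has {A,B,C,E,F}; that leaves D.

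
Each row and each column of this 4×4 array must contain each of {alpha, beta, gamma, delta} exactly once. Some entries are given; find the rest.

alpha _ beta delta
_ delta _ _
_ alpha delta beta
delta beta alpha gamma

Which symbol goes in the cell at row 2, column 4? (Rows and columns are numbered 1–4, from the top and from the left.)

alpha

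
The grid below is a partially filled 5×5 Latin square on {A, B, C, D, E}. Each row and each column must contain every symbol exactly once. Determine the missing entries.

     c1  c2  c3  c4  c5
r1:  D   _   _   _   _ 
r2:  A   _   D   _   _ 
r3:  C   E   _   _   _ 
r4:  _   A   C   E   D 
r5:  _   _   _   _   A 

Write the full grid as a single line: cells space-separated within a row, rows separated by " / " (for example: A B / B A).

D B E A C / A C D B E / C E A D B / B A C E D / E D B C A

Cell (r3,c5): row 3 has {C,E}; column 5 has {A,D} → B.
Cell (r4,c1): row 4 has {A,C,D,E}; column 1 has {A,C,D} → B.
Cell (r5,c1): row 5 has {A}; column 1 has {A,B,C,D} → E.
Cell (r5,c3): row 5 has {A,E}; column 3 has {C,D} → B.
Cell (r3,c3): row 3 has {B,C,E}; column 3 has {B,C,D} → A.
Cell (r3,c4): row 3 has {A,B,C,E}; column 4 has {E} → D.
Cell (r5,c4): row 5 has {A,B,E}; column 4 has {D,E} → C.
Cell (r1,c3): row 1 has {D}; column 3 has {A,B,C,D} → E.
Cell (r1,c5): row 1 has {D,E}; column 5 has {A,B,D} → C.
Cell (r2,c4): row 2 has {A,D}; column 4 has {C,D,E} → B.
Cell (r2,c5): row 2 has {A,B,D}; column 5 has {A,B,C,D} → E.
Cell (r5,c2): row 5 has {A,B,C,E}; column 2 has {A,E} → D.
Cell (r1,c2): row 1 has {C,D,E}; column 2 has {A,D,E} → B.
Cell (r1,c4): row 1 has {B,C,D,E}; column 4 has {B,C,D,E} → A.
Cell (r2,c2): row 2 has {A,B,D,E}; column 2 has {A,B,D,E} → C.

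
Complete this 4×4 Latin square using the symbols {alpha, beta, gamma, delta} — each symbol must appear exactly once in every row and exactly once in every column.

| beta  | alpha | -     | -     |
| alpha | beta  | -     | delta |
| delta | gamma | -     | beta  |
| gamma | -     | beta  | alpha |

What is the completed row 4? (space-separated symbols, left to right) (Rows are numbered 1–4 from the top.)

gamma delta beta alpha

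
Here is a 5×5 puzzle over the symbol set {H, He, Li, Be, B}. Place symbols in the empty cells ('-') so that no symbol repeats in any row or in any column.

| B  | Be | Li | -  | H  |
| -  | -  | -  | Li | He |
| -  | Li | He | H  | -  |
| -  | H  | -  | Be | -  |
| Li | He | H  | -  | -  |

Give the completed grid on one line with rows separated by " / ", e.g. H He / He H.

B Be Li He H / H B Be Li He / Be Li He H B / He H B Be Li / Li He H B Be

row 1 has {H,Li,Be,B}; column 4 has {H,Li,Be} — only He is left for (r1,c4).
row 2 has {He,Li}; column 2 has {H,He,Li,Be} — only B is left for (r2,c2).
row 2 has {He,Li,B}; column 3 has {H,He,Li} — only Be is left for (r2,c3).
row 3 has {H,He,Li}; column 1 has {Li,B} — only Be is left for (r3,c1).
row 3 has {H,He,Li,Be}; column 5 has {H,He} — only B is left for (r3,c5).
row 4 has {H,Be}; column 1 has {Li,Be,B} — only He is left for (r4,c1).
row 4 has {H,He,Be}; column 3 has {H,He,Li,Be} — only B is left for (r4,c3).
row 4 has {H,He,Be,B}; column 5 has {H,He,B} — only Li is left for (r4,c5).
row 5 has {H,He,Li}; column 4 has {H,He,Li,Be} — only B is left for (r5,c4).
row 5 has {H,He,Li,B}; column 5 has {H,He,Li,B} — only Be is left for (r5,c5).
row 2 has {He,Li,Be,B}; column 1 has {He,Li,Be,B} — only H is left for (r2,c1).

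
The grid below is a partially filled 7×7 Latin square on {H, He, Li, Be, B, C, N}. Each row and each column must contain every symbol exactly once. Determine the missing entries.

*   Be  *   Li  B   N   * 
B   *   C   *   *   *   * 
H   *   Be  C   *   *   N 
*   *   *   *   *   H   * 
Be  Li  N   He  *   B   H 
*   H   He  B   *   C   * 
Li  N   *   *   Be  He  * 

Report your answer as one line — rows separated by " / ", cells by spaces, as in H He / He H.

C Be H Li B N He / B He C N H Be Li / H B Be C He Li N / He C Li Be N H B / Be Li N He C B H / N H He B Li C Be / Li N B H Be He C

(r1,c3): row 1 has {Li,Be,B,N}; column 3 has {He,Be,C,N}, so it must be H.
(r2,c2): row 2 has {B,C}; column 2 has {H,Li,Be,N}, so it must be He.
(r3,c2): row 3 has {H,Be,C,N}; column 2 has {H,He,Li,Be,N}, so it must be B.
(r3,c6): row 3 has {H,Be,B,C,N}; column 6 has {H,He,B,C,N}, so it must be Li.
(r4,c2): row 4 has {H}; column 2 has {H,He,Li,Be,B,N}, so it must be C.
(r5,c5): row 5 has {H,He,Li,Be,B,N}; column 5 has {Be,B}, so it must be C.
(r6,c1): row 6 has {H,He,B,C}; column 1 has {H,Li,Be,B}, so it must be N.
(r6,c5): row 6 has {H,He,B,C,N}; column 5 has {Be,B,C}, so it must be Li.
(r6,c7): row 6 has {H,He,Li,B,C,N}; column 7 has {H,N}, so it must be Be.
(r7,c3): row 7 has {He,Li,Be,N}; column 3 has {H,He,Be,C,N}, so it must be B.
(r7,c4): row 7 has {He,Li,Be,B,N}; column 4 has {He,Li,B,C}, so it must be H.
(r7,c7): row 7 has {H,He,Li,Be,B,N}; column 7 has {H,Be,N}, so it must be C.
(r1,c7): row 1 has {H,Li,Be,B,N}; column 7 has {H,Be,C,N}, so it must be He.
(r2,c6): row 2 has {He,B,C}; column 6 has {H,He,Li,B,C,N}, so it must be Be.
(r2,c7): row 2 has {He,Be,B,C}; column 7 has {H,He,Be,C,N}, so it must be Li.
(r3,c5): row 3 has {H,Li,Be,B,C,N}; column 5 has {Li,Be,B,C}, so it must be He.
(r4,c1): row 4 has {H,C}; column 1 has {H,Li,Be,B,N}, so it must be He.
(r4,c3): row 4 has {H,He,C}; column 3 has {H,He,Be,B,C,N}, so it must be Li.
(r4,c5): row 4 has {H,He,Li,C}; column 5 has {He,Li,Be,B,C}, so it must be N.
(r4,c7): row 4 has {H,He,Li,C,N}; column 7 has {H,He,Li,Be,C,N}, so it must be B.
(r1,c1): row 1 has {H,He,Li,Be,B,N}; column 1 has {H,He,Li,Be,B,N}, so it must be C.
(r2,c4): row 2 has {He,Li,Be,B,C}; column 4 has {H,He,Li,B,C}, so it must be N.
(r2,c5): row 2 has {He,Li,Be,B,C,N}; column 5 has {He,Li,Be,B,C,N}, so it must be H.
(r4,c4): row 4 has {H,He,Li,B,C,N}; column 4 has {H,He,Li,B,C,N}, so it must be Be.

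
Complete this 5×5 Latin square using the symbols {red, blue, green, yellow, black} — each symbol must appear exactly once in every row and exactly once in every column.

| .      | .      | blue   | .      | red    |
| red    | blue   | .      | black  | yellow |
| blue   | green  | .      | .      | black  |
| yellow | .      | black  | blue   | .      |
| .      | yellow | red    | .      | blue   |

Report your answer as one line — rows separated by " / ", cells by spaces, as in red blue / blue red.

green black blue yellow red / red blue green black yellow / blue green yellow red black / yellow red black blue green / black yellow red green blue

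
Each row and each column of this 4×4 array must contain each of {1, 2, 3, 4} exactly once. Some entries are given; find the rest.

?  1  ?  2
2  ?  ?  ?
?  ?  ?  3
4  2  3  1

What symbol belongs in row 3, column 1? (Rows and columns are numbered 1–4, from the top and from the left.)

(r1,c1): row 1 has {1,2}; column 1 has {2,4}, so it must be 3.
(r1,c3): row 1 has {1,2,3}; column 3 has {3}, so it must be 4.
(r2,c3): row 2 has {2}; column 3 has {3,4}, so it must be 1.
(r2,c4): row 2 has {1,2}; column 4 has {1,2,3}, so it must be 4.
(r3,c1): row 3 has {3}; column 1 has {2,3,4}, so it must be 1.

1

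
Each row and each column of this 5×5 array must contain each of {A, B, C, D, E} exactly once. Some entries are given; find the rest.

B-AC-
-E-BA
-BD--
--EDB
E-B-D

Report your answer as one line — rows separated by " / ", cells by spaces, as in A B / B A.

B D A C E / D E C B A / A B D E C / C A E D B / E C B A D

(r1,c2) = D
(r1,c5) = E
(r2,c3) = C
(r3,c5) = C
(r5,c4) = A
(r2,c1) = D
(r3,c1) = A
(r3,c4) = E
(r4,c1) = C
(r4,c2) = A
(r5,c2) = C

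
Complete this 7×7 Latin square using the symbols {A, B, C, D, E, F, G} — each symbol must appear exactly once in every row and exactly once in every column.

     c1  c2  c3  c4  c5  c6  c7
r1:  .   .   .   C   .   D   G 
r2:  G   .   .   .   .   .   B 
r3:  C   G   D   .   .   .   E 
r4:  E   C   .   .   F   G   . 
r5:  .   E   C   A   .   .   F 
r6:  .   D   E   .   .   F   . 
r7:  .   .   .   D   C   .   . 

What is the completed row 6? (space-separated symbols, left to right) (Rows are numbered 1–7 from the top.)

B D E G A F C

(r4,c4) = B
(r5,c6) = B
(r6,c4) = G
(r7,c7) = A
(r3,c4) = F
(r3,c6) = A
(r4,c3) = A
(r4,c7) = D
(r5,c1) = D
(r5,c5) = G
(r6,c7) = C
(r7,c6) = E
(r2,c3) = F
(r2,c4) = E
(r2,c6) = C
(r3,c5) = B
(r6,c5) = A
(r1,c3) = B
(r1,c5) = E
(r2,c2) = A
(r2,c5) = D
(r6,c1) = B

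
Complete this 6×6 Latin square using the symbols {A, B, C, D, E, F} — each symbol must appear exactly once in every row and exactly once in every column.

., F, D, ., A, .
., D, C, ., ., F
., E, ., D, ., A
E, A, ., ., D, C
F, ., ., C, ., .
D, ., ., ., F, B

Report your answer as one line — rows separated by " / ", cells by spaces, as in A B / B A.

C F D B A E / A D C E B F / B E F D C A / E A B F D C / F B A C E D / D C E A F B

Cell (r1,c6): row 1 has {A,D,F}; column 6 has {A,B,C,F} → E.
Cell (r5,c2): row 5 has {C,F}; column 2 has {A,D,E,F} → B.
Cell (r5,c5): row 5 has {B,C,F}; column 5 has {A,D,F} → E.
Cell (r5,c6): row 5 has {B,C,E,F}; column 6 has {A,B,C,E,F} → D.
Cell (r6,c2): row 6 has {B,D,F}; column 2 has {A,B,D,E,F} → C.
Cell (r1,c4): row 1 has {A,D,E,F}; column 4 has {C,D} → B.
Cell (r2,c5): row 2 has {C,D,F}; column 5 has {A,D,E,F} → B.
Cell (r3,c5): row 3 has {A,D,E}; column 5 has {A,B,D,E,F} → C.
Cell (r4,c4): row 4 has {A,C,D,E}; column 4 has {B,C,D} → F.
Cell (r5,c3): row 5 has {B,C,D,E,F}; column 3 has {C,D} → A.
Cell (r6,c3): row 6 has {B,C,D,F}; column 3 has {A,C,D} → E.
Cell (r6,c4): row 6 has {B,C,D,E,F}; column 4 has {B,C,D,F} → A.
Cell (r1,c1): row 1 has {A,B,D,E,F}; column 1 has {D,E,F} → C.
Cell (r2,c1): row 2 has {B,C,D,F}; column 1 has {C,D,E,F} → A.
Cell (r2,c4): row 2 has {A,B,C,D,F}; column 4 has {A,B,C,D,F} → E.
Cell (r3,c1): row 3 has {A,C,D,E}; column 1 has {A,C,D,E,F} → B.
Cell (r3,c3): row 3 has {A,B,C,D,E}; column 3 has {A,C,D,E} → F.
Cell (r4,c3): row 4 has {A,C,D,E,F}; column 3 has {A,C,D,E,F} → B.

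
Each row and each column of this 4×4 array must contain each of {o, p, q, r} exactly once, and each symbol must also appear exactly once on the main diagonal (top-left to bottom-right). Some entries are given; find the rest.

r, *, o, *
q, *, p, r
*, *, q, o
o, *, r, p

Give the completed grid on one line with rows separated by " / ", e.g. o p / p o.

r p o q / q o p r / p r q o / o q r p

(r1,c4) = q
(r2,c2) = o
(r3,c1) = p
(r3,c2) = r
(r4,c2) = q
(r1,c2) = p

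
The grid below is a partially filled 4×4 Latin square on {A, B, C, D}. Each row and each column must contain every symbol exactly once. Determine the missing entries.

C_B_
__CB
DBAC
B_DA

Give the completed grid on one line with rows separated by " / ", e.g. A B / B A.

C A B D / A D C B / D B A C / B C D A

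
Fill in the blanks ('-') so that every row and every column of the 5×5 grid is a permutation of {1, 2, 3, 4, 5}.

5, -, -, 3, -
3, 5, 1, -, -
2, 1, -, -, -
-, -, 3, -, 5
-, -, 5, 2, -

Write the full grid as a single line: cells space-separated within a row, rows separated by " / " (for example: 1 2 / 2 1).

(r2,c4): row 2 has {1,3,5}; column 4 has {2,3}, so it must be 4.
(r2,c5): row 2 has {1,3,4,5}; column 5 has {5}, so it must be 2.
(r3,c3): row 3 has {1,2}; column 3 has {1,3,5}, so it must be 4.
(r3,c4): row 3 has {1,2,4}; column 4 has {2,3,4}, so it must be 5.
(r3,c5): row 3 has {1,2,4,5}; column 5 has {2,5}, so it must be 3.
(r4,c4): row 4 has {3,5}; column 4 has {2,3,4,5}, so it must be 1.
(r1,c3): row 1 has {3,5}; column 3 has {1,3,4,5}, so it must be 2.
(r4,c1): row 4 has {1,3,5}; column 1 has {2,3,5}, so it must be 4.
(r4,c2): row 4 has {1,3,4,5}; column 2 has {1,5}, so it must be 2.
(r5,c1): row 5 has {2,5}; column 1 has {2,3,4,5}, so it must be 1.
(r5,c5): row 5 has {1,2,5}; column 5 has {2,3,5}, so it must be 4.
(r1,c2): row 1 has {2,3,5}; column 2 has {1,2,5}, so it must be 4.
(r1,c5): row 1 has {2,3,4,5}; column 5 has {2,3,4,5}, so it must be 1.
(r5,c2): row 5 has {1,2,4,5}; column 2 has {1,2,4,5}, so it must be 3.

5 4 2 3 1 / 3 5 1 4 2 / 2 1 4 5 3 / 4 2 3 1 5 / 1 3 5 2 4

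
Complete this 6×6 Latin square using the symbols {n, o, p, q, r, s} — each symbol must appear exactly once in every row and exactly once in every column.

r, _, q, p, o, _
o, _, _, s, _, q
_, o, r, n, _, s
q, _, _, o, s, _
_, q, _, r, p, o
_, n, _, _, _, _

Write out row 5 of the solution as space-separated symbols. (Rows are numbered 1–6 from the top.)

n q s r p o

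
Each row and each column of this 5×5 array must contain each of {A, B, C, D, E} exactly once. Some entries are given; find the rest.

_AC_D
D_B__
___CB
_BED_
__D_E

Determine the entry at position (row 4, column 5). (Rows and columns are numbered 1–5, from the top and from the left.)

row 3 has {B,C}; column 3 has {B,C,D,E} — only A is left for (r3,c3).
row 5 has {D,E}; column 2 has {A,B} — only C is left for (r5,c2).
row 2 has {B,D}; column 2 has {A,B,C} — only E is left for (r2,c2).
row 2 has {B,D,E}; column 4 has {C,D} — only A is left for (r2,c4).
row 2 has {A,B,D,E}; column 5 has {B,D,E} — only C is left for (r2,c5).
row 3 has {A,B,C}; column 1 has {D} — only E is left for (r3,c1).
row 3 has {A,B,C,E}; column 2 has {A,B,C,E} — only D is left for (r3,c2).
row 4 has {B,D,E}; column 5 has {B,C,D,E} — only A is left for (r4,c5).

A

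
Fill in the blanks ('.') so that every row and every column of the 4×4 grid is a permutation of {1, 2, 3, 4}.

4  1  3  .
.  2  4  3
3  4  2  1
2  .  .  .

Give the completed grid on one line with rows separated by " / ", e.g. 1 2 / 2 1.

(r1,c4): row 1 has {1,3,4}; column 4 has {1,3}, so it must be 2.
(r2,c1): row 2 has {2,3,4}; column 1 has {2,3,4}, so it must be 1.
(r4,c2): row 4 has {2}; column 2 has {1,2,4}, so it must be 3.
(r4,c3): row 4 has {2,3}; column 3 has {2,3,4}, so it must be 1.
(r4,c4): row 4 has {1,2,3}; column 4 has {1,2,3}, so it must be 4.

4 1 3 2 / 1 2 4 3 / 3 4 2 1 / 2 3 1 4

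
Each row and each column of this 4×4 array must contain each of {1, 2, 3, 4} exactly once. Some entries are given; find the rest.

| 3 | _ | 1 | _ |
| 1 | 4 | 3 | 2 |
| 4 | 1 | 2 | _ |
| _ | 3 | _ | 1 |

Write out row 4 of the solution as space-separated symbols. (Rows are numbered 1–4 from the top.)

2 3 4 1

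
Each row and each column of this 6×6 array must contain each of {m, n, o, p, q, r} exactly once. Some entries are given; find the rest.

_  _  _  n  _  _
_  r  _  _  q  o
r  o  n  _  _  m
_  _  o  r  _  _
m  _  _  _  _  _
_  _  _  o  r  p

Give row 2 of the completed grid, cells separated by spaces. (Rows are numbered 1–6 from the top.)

At row 3, column 5: row 3 has {m,n,o,r}; column 5 has {q,r}; that leaves p.
At row 3, column 4: row 3 has {m,n,o,p,r}; column 4 has {n,o,r}; that leaves q.
At row 5, column 4: row 5 has {m}; column 4 has {n,o,q,r}; that leaves p.
At row 2, column 4: row 2 has {o,q,r}; column 4 has {n,o,p,q,r}; that leaves m.
At row 2, column 3: row 2 has {m,o,q,r}; column 3 has {n,o}; that leaves p.
At row 2, column 1: row 2 has {m,o,p,q,r}; column 1 has {m,r}; that leaves n.

n r p m q o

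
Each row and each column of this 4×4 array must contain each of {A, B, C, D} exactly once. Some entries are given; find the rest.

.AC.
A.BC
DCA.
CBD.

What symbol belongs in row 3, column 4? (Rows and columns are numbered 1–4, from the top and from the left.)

At row 1, column 1: row 1 has {A,C}; column 1 has {A,C,D}; that leaves B.
At row 1, column 4: row 1 has {A,B,C}; column 4 has {C}; that leaves D.
At row 2, column 2: row 2 has {A,B,C}; column 2 has {A,B,C}; that leaves D.
At row 3, column 4: row 3 has {A,C,D}; column 4 has {C,D}; that leaves B.

B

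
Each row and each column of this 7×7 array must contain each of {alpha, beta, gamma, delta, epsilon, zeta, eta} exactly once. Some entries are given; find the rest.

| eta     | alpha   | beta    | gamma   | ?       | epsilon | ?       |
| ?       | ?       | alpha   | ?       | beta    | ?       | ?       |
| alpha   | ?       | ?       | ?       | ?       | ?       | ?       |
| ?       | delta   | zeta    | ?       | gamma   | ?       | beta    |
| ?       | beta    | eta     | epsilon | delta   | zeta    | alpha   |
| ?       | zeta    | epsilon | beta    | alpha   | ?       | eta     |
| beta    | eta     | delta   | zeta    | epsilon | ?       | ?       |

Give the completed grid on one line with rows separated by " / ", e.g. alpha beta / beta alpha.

row 1 has {alpha,beta,gamma,epsilon,eta}; column 5 has {alpha,beta,gamma,delta,epsilon} — only zeta is left for (r1,c5).
row 1 has {alpha,beta,gamma,epsilon,zeta,eta}; column 7 has {alpha,beta,eta} — only delta is left for (r1,c7).
row 3 has {alpha}; column 3 has {alpha,beta,delta,epsilon,zeta,eta} — only gamma is left for (r3,c3).
row 3 has {alpha,gamma}; column 5 has {alpha,beta,gamma,delta,epsilon,zeta} — only eta is left for (r3,c5).
row 4 has {beta,gamma,delta,zeta}; column 1 has {alpha,beta,eta} — only epsilon is left for (r4,c1).
row 5 has {alpha,beta,delta,epsilon,zeta,eta}; column 1 has {alpha,beta,epsilon,eta} — only gamma is left for (r5,c1).
row 6 has {alpha,beta,epsilon,zeta,eta}; column 1 has {alpha,beta,gamma,epsilon,eta} — only delta is left for (r6,c1).
row 6 has {alpha,beta,delta,epsilon,zeta,eta}; column 6 has {epsilon,zeta} — only gamma is left for (r6,c6).
row 7 has {beta,delta,epsilon,zeta,eta}; column 6 has {gamma,epsilon,zeta} — only alpha is left for (r7,c6).
row 7 has {alpha,beta,delta,epsilon,zeta,eta}; column 7 has {alpha,beta,delta,eta} — only gamma is left for (r7,c7).
row 2 has {alpha,beta}; column 1 has {alpha,beta,gamma,delta,epsilon,eta} — only zeta is left for (r2,c1).
row 2 has {alpha,beta,zeta}; column 7 has {alpha,beta,gamma,delta,eta} — only epsilon is left for (r2,c7).
row 3 has {alpha,gamma,eta}; column 2 has {alpha,beta,delta,zeta,eta} — only epsilon is left for (r3,c2).
row 3 has {alpha,gamma,epsilon,eta}; column 4 has {beta,gamma,epsilon,zeta} — only delta is left for (r3,c4).
row 3 has {alpha,gamma,delta,epsilon,eta}; column 6 has {alpha,gamma,epsilon,zeta} — only beta is left for (r3,c6).
row 3 has {alpha,beta,gamma,delta,epsilon,eta}; column 7 has {alpha,beta,gamma,delta,epsilon,eta} — only zeta is left for (r3,c7).
row 4 has {beta,gamma,delta,epsilon,zeta}; column 6 has {alpha,beta,gamma,epsilon,zeta} — only eta is left for (r4,c6).
row 2 has {alpha,beta,epsilon,zeta}; column 2 has {alpha,beta,delta,epsilon,zeta,eta} — only gamma is left for (r2,c2).
row 2 has {alpha,beta,gamma,epsilon,zeta}; column 4 has {beta,gamma,delta,epsilon,zeta} — only eta is left for (r2,c4).
row 2 has {alpha,beta,gamma,epsilon,zeta,eta}; column 6 has {alpha,beta,gamma,epsilon,zeta,eta} — only delta is left for (r2,c6).
row 4 has {beta,gamma,delta,epsilon,zeta,eta}; column 4 has {beta,gamma,delta,epsilon,zeta,eta} — only alpha is left for (r4,c4).

eta alpha beta gamma zeta epsilon delta / zeta gamma alpha eta beta delta epsilon / alpha epsilon gamma delta eta beta zeta / epsilon delta zeta alpha gamma eta beta / gamma beta eta epsilon delta zeta alpha / delta zeta epsilon beta alpha gamma eta / beta eta delta zeta epsilon alpha gamma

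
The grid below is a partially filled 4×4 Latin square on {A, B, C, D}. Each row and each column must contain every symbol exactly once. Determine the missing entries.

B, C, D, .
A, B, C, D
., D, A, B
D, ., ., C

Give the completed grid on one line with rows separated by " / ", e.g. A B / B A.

B C D A / A B C D / C D A B / D A B C

Cell (r1,c4): row 1 has {B,C,D}; column 4 has {B,C,D} → A.
Cell (r3,c1): row 3 has {A,B,D}; column 1 has {A,B,D} → C.
Cell (r4,c2): row 4 has {C,D}; column 2 has {B,C,D} → A.
Cell (r4,c3): row 4 has {A,C,D}; column 3 has {A,C,D} → B.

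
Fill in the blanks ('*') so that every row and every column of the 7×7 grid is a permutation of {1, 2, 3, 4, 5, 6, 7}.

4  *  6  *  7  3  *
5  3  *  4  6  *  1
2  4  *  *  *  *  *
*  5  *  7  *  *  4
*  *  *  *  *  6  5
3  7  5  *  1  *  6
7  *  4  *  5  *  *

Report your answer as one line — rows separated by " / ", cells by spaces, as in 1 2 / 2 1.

Cell (r1,c7): row 1 has {3,4,6,7}; column 7 has {1,4,5,6} → 2.
Cell (r3,c5): row 3 has {2,4}; column 5 has {1,5,6,7} → 3.
Cell (r3,c7): row 3 has {2,3,4}; column 7 has {1,2,4,5,6} → 7.
Cell (r4,c5): row 4 has {4,5,7}; column 5 has {1,3,5,6,7} → 2.
Cell (r4,c6): row 4 has {2,4,5,7}; column 6 has {3,6} → 1.
Cell (r5,c1): row 5 has {5,6}; column 1 has {2,3,4,5,7} → 1.
Cell (r5,c2): row 5 has {1,5,6}; column 2 has {3,4,5,7} → 2.
Cell (r5,c4): row 5 has {1,2,5,6}; column 4 has {4,7} → 3.
Cell (r5,c5): row 5 has {1,2,3,5,6}; column 5 has {1,2,3,5,6,7} → 4.
Cell (r6,c4): row 6 has {1,3,5,6,7}; column 4 has {3,4,7} → 2.
Cell (r6,c6): row 6 has {1,2,3,5,6,7}; column 6 has {1,3,6} → 4.
Cell (r7,c6): row 7 has {4,5,7}; column 6 has {1,3,4,6} → 2.
Cell (r7,c7): row 7 has {2,4,5,7}; column 7 has {1,2,4,5,6,7} → 3.
Cell (r1,c2): row 1 has {2,3,4,6,7}; column 2 has {2,3,4,5,7} → 1.
Cell (r1,c4): row 1 has {1,2,3,4,6,7}; column 4 has {2,3,4,7} → 5.
Cell (r2,c6): row 2 has {1,3,4,5,6}; column 6 has {1,2,3,4,6} → 7.
Cell (r3,c3): row 3 has {2,3,4,7}; column 3 has {4,5,6} → 1.
Cell (r3,c4): row 3 has {1,2,3,4,7}; column 4 has {2,3,4,5,7} → 6.
Cell (r3,c6): row 3 has {1,2,3,4,6,7}; column 6 has {1,2,3,4,6,7} → 5.
Cell (r4,c1): row 4 has {1,2,4,5,7}; column 1 has {1,2,3,4,5,7} → 6.
Cell (r4,c3): row 4 has {1,2,4,5,6,7}; column 3 has {1,4,5,6} → 3.
Cell (r5,c3): row 5 has {1,2,3,4,5,6}; column 3 has {1,3,4,5,6} → 7.
Cell (r7,c2): row 7 has {2,3,4,5,7}; column 2 has {1,2,3,4,5,7} → 6.
Cell (r7,c4): row 7 has {2,3,4,5,6,7}; column 4 has {2,3,4,5,6,7} → 1.
Cell (r2,c3): row 2 has {1,3,4,5,6,7}; column 3 has {1,3,4,5,6,7} → 2.

4 1 6 5 7 3 2 / 5 3 2 4 6 7 1 / 2 4 1 6 3 5 7 / 6 5 3 7 2 1 4 / 1 2 7 3 4 6 5 / 3 7 5 2 1 4 6 / 7 6 4 1 5 2 3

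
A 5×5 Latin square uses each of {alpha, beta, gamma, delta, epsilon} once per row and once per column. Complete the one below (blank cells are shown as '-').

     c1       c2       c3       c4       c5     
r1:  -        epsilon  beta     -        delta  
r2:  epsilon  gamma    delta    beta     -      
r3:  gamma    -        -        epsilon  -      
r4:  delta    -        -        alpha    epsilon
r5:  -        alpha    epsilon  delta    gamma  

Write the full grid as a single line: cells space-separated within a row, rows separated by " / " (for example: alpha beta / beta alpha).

At row 1, column 1: row 1 has {beta,delta,epsilon}; column 1 has {gamma,delta,epsilon}; that leaves alpha.
At row 1, column 4: row 1 has {alpha,beta,delta,epsilon}; column 4 has {alpha,beta,delta,epsilon}; that leaves gamma.
At row 2, column 5: row 2 has {beta,gamma,delta,epsilon}; column 5 has {gamma,delta,epsilon}; that leaves alpha.
At row 3, column 3: row 3 has {gamma,epsilon}; column 3 has {beta,delta,epsilon}; that leaves alpha.
At row 3, column 5: row 3 has {alpha,gamma,epsilon}; column 5 has {alpha,gamma,delta,epsilon}; that leaves beta.
At row 4, column 2: row 4 has {alpha,delta,epsilon}; column 2 has {alpha,gamma,epsilon}; that leaves beta.
At row 4, column 3: row 4 has {alpha,beta,delta,epsilon}; column 3 has {alpha,beta,delta,epsilon}; that leaves gamma.
At row 5, column 1: row 5 has {alpha,gamma,delta,epsilon}; column 1 has {alpha,gamma,delta,epsilon}; that leaves beta.
At row 3, column 2: row 3 has {alpha,beta,gamma,epsilon}; column 2 has {alpha,beta,gamma,epsilon}; that leaves delta.

alpha epsilon beta gamma delta / epsilon gamma delta beta alpha / gamma delta alpha epsilon beta / delta beta gamma alpha epsilon / beta alpha epsilon delta gamma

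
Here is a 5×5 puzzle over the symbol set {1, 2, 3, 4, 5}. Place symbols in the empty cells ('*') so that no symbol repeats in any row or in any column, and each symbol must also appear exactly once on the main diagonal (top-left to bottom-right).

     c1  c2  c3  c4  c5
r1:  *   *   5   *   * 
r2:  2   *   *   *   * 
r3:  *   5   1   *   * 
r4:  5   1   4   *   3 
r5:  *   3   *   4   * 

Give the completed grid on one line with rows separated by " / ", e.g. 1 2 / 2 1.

3 2 5 1 4 / 2 4 3 5 1 / 4 5 1 3 2 / 5 1 4 2 3 / 1 3 2 4 5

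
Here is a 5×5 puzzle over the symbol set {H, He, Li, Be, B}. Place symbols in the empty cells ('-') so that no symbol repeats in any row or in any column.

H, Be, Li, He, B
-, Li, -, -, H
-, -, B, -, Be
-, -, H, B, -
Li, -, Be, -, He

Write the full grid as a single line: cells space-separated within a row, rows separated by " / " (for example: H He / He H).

H Be Li He B / B Li He Be H / He H B Li Be / Be He H B Li / Li B Be H He

(r2,c3) = He
(r2,c4) = Be
(r3,c1) = He
(r3,c2) = H
(r3,c4) = Li
(r4,c1) = Be
(r4,c2) = He
(r4,c5) = Li
(r5,c2) = B
(r5,c4) = H
(r2,c1) = B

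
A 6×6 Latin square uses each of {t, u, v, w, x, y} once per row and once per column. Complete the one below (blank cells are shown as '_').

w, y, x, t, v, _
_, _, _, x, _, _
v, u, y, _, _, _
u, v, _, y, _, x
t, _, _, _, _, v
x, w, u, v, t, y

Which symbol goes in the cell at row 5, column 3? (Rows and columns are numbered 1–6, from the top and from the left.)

(r1,c6) = u
(r2,c1) = y
(r2,c2) = t
(r2,c6) = w
(r3,c4) = w
(r3,c5) = x
(r3,c6) = t
(r4,c5) = w
(r5,c2) = x
(r5,c3) = w

w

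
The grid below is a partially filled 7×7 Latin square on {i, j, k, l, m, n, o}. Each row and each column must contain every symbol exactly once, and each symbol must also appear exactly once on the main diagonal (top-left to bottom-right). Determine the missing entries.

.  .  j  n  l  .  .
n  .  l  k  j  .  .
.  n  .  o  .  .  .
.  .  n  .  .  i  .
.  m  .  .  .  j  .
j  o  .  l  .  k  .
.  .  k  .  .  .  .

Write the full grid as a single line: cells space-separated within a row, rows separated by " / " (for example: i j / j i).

o k j n l m i / n i l k j o m / k n m o i l j / m l n j k i o / l m o i n j k / j o i l m k n / i j k m o n l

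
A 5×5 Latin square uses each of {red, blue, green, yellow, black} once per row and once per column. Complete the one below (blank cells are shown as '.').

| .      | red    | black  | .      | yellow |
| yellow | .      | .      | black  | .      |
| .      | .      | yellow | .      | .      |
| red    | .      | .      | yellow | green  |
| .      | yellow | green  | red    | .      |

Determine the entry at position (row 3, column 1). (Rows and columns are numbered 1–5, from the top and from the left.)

black

(r4,c3) = blue
(r2,c3) = red
(r2,c5) = blue
(r4,c2) = black
(r5,c5) = black
(r2,c2) = green
(r3,c2) = blue
(r3,c4) = green
(r3,c5) = red
(r5,c1) = blue
(r1,c1) = green
(r1,c4) = blue
(r3,c1) = black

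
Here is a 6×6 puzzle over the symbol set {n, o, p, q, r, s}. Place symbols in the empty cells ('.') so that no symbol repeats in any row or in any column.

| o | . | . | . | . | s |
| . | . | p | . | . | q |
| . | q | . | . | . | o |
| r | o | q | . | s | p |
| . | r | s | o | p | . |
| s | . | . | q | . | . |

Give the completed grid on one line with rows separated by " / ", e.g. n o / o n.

o n r p q s / n s p r o q / p q n s r o / r o q n s p / q r s o p n / s p o q n r

At row 2, column 1: row 2 has {p,q}; column 1 has {o,r,s}; that leaves n.
At row 2, column 2: row 2 has {n,p,q}; column 2 has {o,q,r}; that leaves s.
At row 2, column 4: row 2 has {n,p,q,s}; column 4 has {o,q}; that leaves r.
At row 2, column 5: row 2 has {n,p,q,r,s}; column 5 has {p,s}; that leaves o.
At row 3, column 1: row 3 has {o,q}; column 1 has {n,o,r,s}; that leaves p.
At row 4, column 4: row 4 has {o,p,q,r,s}; column 4 has {o,q,r}; that leaves n.
At row 5, column 1: row 5 has {o,p,r,s}; column 1 has {n,o,p,r,s}; that leaves q.
At row 5, column 6: row 5 has {o,p,q,r,s}; column 6 has {o,p,q,s}; that leaves n.
At row 6, column 6: row 6 has {q,s}; column 6 has {n,o,p,q,s}; that leaves r.
At row 1, column 4: row 1 has {o,s}; column 4 has {n,o,q,r}; that leaves p.
At row 3, column 4: row 3 has {o,p,q}; column 4 has {n,o,p,q,r}; that leaves s.
At row 6, column 5: row 6 has {q,r,s}; column 5 has {o,p,s}; that leaves n.
At row 1, column 2: row 1 has {o,p,s}; column 2 has {o,q,r,s}; that leaves n.
At row 1, column 3: row 1 has {n,o,p,s}; column 3 has {p,q,s}; that leaves r.
At row 1, column 5: row 1 has {n,o,p,r,s}; column 5 has {n,o,p,s}; that leaves q.
At row 3, column 3: row 3 has {o,p,q,s}; column 3 has {p,q,r,s}; that leaves n.
At row 3, column 5: row 3 has {n,o,p,q,s}; column 5 has {n,o,p,q,s}; that leaves r.
At row 6, column 2: row 6 has {n,q,r,s}; column 2 has {n,o,q,r,s}; that leaves p.
At row 6, column 3: row 6 has {n,p,q,r,s}; column 3 has {n,p,q,r,s}; that leaves o.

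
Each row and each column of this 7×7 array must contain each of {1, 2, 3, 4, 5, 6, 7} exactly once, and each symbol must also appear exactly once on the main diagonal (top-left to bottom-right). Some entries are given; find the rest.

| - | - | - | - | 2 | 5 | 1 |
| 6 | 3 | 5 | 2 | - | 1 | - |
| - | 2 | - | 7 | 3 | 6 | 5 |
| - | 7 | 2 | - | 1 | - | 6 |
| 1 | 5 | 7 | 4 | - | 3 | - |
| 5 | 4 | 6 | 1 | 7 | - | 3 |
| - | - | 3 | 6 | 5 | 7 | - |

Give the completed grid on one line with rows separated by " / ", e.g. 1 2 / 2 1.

(r1,c2) = 6
(r1,c3) = 4
(r1,c4) = 3
(r2,c5) = 4
(r2,c7) = 7
(r3,c1) = 4
(r3,c3) = 1
(r4,c1) = 3
(r4,c4) = 5
(r4,c6) = 4
(r5,c5) = 6
(r5,c7) = 2
(r6,c6) = 2
(r7,c1) = 2
(r7,c2) = 1
(r7,c7) = 4
(r1,c1) = 7

7 6 4 3 2 5 1 / 6 3 5 2 4 1 7 / 4 2 1 7 3 6 5 / 3 7 2 5 1 4 6 / 1 5 7 4 6 3 2 / 5 4 6 1 7 2 3 / 2 1 3 6 5 7 4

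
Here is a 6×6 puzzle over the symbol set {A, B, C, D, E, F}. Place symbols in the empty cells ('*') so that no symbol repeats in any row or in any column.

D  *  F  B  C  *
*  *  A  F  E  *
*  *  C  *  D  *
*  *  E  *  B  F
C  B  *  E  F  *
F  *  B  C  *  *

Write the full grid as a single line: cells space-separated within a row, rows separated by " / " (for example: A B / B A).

D A F B C E / B D A F E C / E F C A D B / A C E D B F / C B D E F A / F E B C A D

(r2,c1) = B
(r3,c4) = A
(r4,c1) = A
(r4,c4) = D
(r5,c3) = D
(r5,c6) = A
(r6,c5) = A
(r1,c6) = E
(r3,c1) = E
(r3,c2) = F
(r3,c6) = B
(r4,c2) = C
(r6,c6) = D
(r1,c2) = A
(r2,c2) = D
(r2,c6) = C
(r6,c2) = E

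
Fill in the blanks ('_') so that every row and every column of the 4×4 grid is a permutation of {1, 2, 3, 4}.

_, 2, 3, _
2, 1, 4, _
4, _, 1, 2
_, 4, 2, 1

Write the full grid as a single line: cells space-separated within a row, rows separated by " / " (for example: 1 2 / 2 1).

1 2 3 4 / 2 1 4 3 / 4 3 1 2 / 3 4 2 1

(r1,c1) = 1
(r1,c4) = 4
(r2,c4) = 3
(r3,c2) = 3
(r4,c1) = 3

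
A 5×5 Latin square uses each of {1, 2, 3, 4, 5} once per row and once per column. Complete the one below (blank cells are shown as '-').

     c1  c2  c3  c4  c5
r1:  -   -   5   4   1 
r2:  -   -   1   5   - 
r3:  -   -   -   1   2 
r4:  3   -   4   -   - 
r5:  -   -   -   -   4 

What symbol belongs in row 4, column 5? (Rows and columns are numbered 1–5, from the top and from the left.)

5

row 1 has {1,4,5}; column 1 has {3} — only 2 is left for (r1,c1).
row 1 has {1,2,4,5}; column 2 is empty so far — only 3 is left for (r1,c2).
row 2 has {1,5}; column 1 has {2,3} — only 4 is left for (r2,c1).
row 2 has {1,4,5}; column 2 has {3} — only 2 is left for (r2,c2).
row 2 has {1,2,4,5}; column 5 has {1,2,4} — only 3 is left for (r2,c5).
row 3 has {1,2}; column 1 has {2,3,4} — only 5 is left for (r3,c1).
row 3 has {1,2,5}; column 2 has {2,3} — only 4 is left for (r3,c2).
row 3 has {1,2,4,5}; column 3 has {1,4,5} — only 3 is left for (r3,c3).
row 4 has {3,4}; column 4 has {1,4,5} — only 2 is left for (r4,c4).
row 4 has {2,3,4}; column 5 has {1,2,3,4} — only 5 is left for (r4,c5).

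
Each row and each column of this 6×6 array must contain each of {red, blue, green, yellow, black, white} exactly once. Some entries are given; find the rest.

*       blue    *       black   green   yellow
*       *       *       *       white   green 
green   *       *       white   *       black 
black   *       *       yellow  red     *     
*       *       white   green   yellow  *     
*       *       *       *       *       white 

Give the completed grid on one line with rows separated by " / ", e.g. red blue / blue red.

white blue red black green yellow / red yellow black blue white green / green red yellow white blue black / black white green yellow red blue / blue black white green yellow red / yellow green blue red black white

(r1,c3) = red
(r3,c5) = blue
(r4,c6) = blue
(r5,c6) = red
(r6,c5) = black
(r1,c1) = white
(r3,c3) = yellow
(r4,c3) = green
(r5,c1) = blue
(r5,c2) = black
(r6,c3) = blue
(r6,c4) = red
(r2,c3) = black
(r2,c4) = blue
(r3,c2) = red
(r4,c2) = white
(r6,c1) = yellow
(r6,c2) = green
(r2,c1) = red
(r2,c2) = yellow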